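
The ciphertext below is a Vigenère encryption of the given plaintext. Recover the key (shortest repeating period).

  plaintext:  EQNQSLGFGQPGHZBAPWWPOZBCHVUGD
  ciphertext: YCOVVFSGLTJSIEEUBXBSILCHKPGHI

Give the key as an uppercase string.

UMBFD

  i= 0: Y-E = 20 → U
  i= 1: C-Q = 12 → M
  i= 2: O-N =  1 → B
  i= 3: V-Q =  5 → F
  i= 4: V-S =  3 → D
  i= 5: F-L = 20 → U
  i= 6: S-G = 12 → M
  i= 7: G-F =  1 → B
  i= 8: L-G =  5 → F
  i= 9: T-Q =  3 → D
  i=10: J-P = 20 → U
  i=11: S-G = 12 → M
  i=12: I-H =  1 → B
  i=13: E-Z =  5 → F
  i=14: E-B =  3 → D
  i=15: U-A = 20 → U
  i=16: B-P = 12 → M
  i=17: X-W =  1 → B
  i=18: B-W =  5 → F
  i=19: S-P =  3 → D
  i=20: I-O = 20 → U
  i=21: L-Z = 12 → M
  i=22: C-B =  1 → B
  i=23: H-C =  5 → F
  i=24: K-H =  3 → D
  i=25: P-V = 20 → U
  i=26: G-U = 12 → M
  i=27: H-G =  1 → B
  i=28: I-D =  5 → F
  shifts repeat with period 5: UMBFD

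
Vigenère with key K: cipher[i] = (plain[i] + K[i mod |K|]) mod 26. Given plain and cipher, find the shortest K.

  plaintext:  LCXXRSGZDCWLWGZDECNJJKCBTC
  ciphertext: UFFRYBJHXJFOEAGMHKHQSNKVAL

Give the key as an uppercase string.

JDIUH

  i= 0: U-L =  9 → J
  i= 1: F-C =  3 → D
  i= 2: F-X =  8 → I
  i= 3: R-X = 20 → U
  i= 4: Y-R =  7 → H
  i= 5: B-S =  9 → J
  i= 6: J-G =  3 → D
  i= 7: H-Z =  8 → I
  i= 8: X-D = 20 → U
  i= 9: J-C =  7 → H
  i=10: F-W =  9 → J
  i=11: O-L =  3 → D
  i=12: E-W =  8 → I
  i=13: A-G = 20 → U
  i=14: G-Z =  7 → H
  i=15: M-D =  9 → J
  i=16: H-E =  3 → D
  i=17: K-C =  8 → I
  i=18: H-N = 20 → U
  i=19: Q-J =  7 → H
  i=20: S-J =  9 → J
  i=21: N-K =  3 → D
  i=22: K-C =  8 → I
  i=23: V-B = 20 → U
  i=24: A-T =  7 → H
  i=25: L-C =  9 → J
  shifts repeat with period 5: JDIUH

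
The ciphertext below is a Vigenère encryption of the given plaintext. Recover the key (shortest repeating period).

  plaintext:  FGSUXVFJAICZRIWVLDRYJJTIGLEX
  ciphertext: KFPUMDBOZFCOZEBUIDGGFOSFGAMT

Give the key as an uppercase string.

FZXAPIW

  i= 0: K-F =  5 → F
  i= 1: F-G = 25 → Z
  i= 2: P-S = 23 → X
  i= 3: U-U =  0 → A
  i= 4: M-X = 15 → P
  i= 5: D-V =  8 → I
  i= 6: B-F = 22 → W
  i= 7: O-J =  5 → F
  i= 8: Z-A = 25 → Z
  i= 9: F-I = 23 → X
  i=10: C-C =  0 → A
  i=11: O-Z = 15 → P
  i=12: Z-R =  8 → I
  i=13: E-I = 22 → W
  i=14: B-W =  5 → F
  i=15: U-V = 25 → Z
  i=16: I-L = 23 → X
  i=17: D-D =  0 → A
  i=18: G-R = 15 → P
  i=19: G-Y =  8 → I
  i=20: F-J = 22 → W
  i=21: O-J =  5 → F
  i=22: S-T = 25 → Z
  i=23: F-I = 23 → X
  i=24: G-G =  0 → A
  i=25: A-L = 15 → P
  i=26: M-E =  8 → I
  i=27: T-X = 22 → W
  shifts repeat with period 7: FZXAPIW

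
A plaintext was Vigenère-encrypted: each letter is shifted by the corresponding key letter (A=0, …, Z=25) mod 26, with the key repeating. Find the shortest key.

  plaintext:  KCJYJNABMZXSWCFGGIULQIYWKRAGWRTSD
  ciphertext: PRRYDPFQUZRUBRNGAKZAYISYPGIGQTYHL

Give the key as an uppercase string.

FPIAUC

  i= 0: P-K =  5 → F
  i= 1: R-C = 15 → P
  i= 2: R-J =  8 → I
  i= 3: Y-Y =  0 → A
  i= 4: D-J = 20 → U
  i= 5: P-N =  2 → C
  i= 6: F-A =  5 → F
  i= 7: Q-B = 15 → P
  i= 8: U-M =  8 → I
  i= 9: Z-Z =  0 → A
  i=10: R-X = 20 → U
  i=11: U-S =  2 → C
  i=12: B-W =  5 → F
  i=13: R-C = 15 → P
  i=14: N-F =  8 → I
  i=15: G-G =  0 → A
  i=16: A-G = 20 → U
  i=17: K-I =  2 → C
  i=18: Z-U =  5 → F
  i=19: A-L = 15 → P
  i=20: Y-Q =  8 → I
  i=21: I-I =  0 → A
  i=22: S-Y = 20 → U
  i=23: Y-W =  2 → C
  i=24: P-K =  5 → F
  i=25: G-R = 15 → P
  i=26: I-A =  8 → I
  i=27: G-G =  0 → A
  i=28: Q-W = 20 → U
  i=29: T-R =  2 → C
  i=30: Y-T =  5 → F
  i=31: H-S = 15 → P
  i=32: L-D =  8 → I
  shifts repeat with period 6: FPIAUC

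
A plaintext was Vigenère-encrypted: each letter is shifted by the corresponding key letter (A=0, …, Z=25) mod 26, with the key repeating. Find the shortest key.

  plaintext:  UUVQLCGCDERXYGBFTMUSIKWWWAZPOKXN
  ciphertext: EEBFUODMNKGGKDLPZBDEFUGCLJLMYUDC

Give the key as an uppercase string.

KKGPJMX

  i= 0: E-U = 10 → K
  i= 1: E-U = 10 → K
  i= 2: B-V =  6 → G
  i= 3: F-Q = 15 → P
  i= 4: U-L =  9 → J
  i= 5: O-C = 12 → M
  i= 6: D-G = 23 → X
  i= 7: M-C = 10 → K
  i= 8: N-D = 10 → K
  i= 9: K-E =  6 → G
  i=10: G-R = 15 → P
  i=11: G-X =  9 → J
  i=12: K-Y = 12 → M
  i=13: D-G = 23 → X
  i=14: L-B = 10 → K
  i=15: P-F = 10 → K
  i=16: Z-T =  6 → G
  i=17: B-M = 15 → P
  i=18: D-U =  9 → J
  i=19: E-S = 12 → M
  i=20: F-I = 23 → X
  i=21: U-K = 10 → K
  i=22: G-W = 10 → K
  i=23: C-W =  6 → G
  i=24: L-W = 15 → P
  i=25: J-A =  9 → J
  i=26: L-Z = 12 → M
  i=27: M-P = 23 → X
  i=28: Y-O = 10 → K
  i=29: U-K = 10 → K
  i=30: D-X =  6 → G
  i=31: C-N = 15 → P
  shifts repeat with period 7: KKGPJMX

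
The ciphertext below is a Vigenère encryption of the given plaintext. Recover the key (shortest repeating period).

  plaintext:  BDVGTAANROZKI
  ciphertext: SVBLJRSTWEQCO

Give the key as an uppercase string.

  i= 0: S-B = 17 → R
  i= 1: V-D = 18 → S
  i= 2: B-V =  6 → G
  i= 3: L-G =  5 → F
  i= 4: J-T = 16 → Q
  i= 5: R-A = 17 → R
  i= 6: S-A = 18 → S
  i= 7: T-N =  6 → G
  i= 8: W-R =  5 → F
  i= 9: E-O = 16 → Q
  i=10: Q-Z = 17 → R
  i=11: C-K = 18 → S
  i=12: O-I =  6 → G
  shifts repeat with period 5: RSGFQ

RSGFQ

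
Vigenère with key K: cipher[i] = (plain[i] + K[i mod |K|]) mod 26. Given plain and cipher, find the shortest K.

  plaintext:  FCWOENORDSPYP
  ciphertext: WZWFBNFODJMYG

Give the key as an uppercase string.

RXA

  i= 0: W-F = 17 → R
  i= 1: Z-C = 23 → X
  i= 2: W-W =  0 → A
  i= 3: F-O = 17 → R
  i= 4: B-E = 23 → X
  i= 5: N-N =  0 → A
  i= 6: F-O = 17 → R
  i= 7: O-R = 23 → X
  i= 8: D-D =  0 → A
  i= 9: J-S = 17 → R
  i=10: M-P = 23 → X
  i=11: Y-Y =  0 → A
  i=12: G-P = 17 → R
  shifts repeat with period 3: RXA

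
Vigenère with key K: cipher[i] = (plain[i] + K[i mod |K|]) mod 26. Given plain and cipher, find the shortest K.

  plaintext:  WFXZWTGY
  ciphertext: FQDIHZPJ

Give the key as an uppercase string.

  i= 0: F-W =  9 → J
  i= 1: Q-F = 11 → L
  i= 2: D-X =  6 → G
  i= 3: I-Z =  9 → J
  i= 4: H-W = 11 → L
  i= 5: Z-T =  6 → G
  i= 6: P-G =  9 → J
  i= 7: J-Y = 11 → L
  shifts repeat with period 3: JLG

JLG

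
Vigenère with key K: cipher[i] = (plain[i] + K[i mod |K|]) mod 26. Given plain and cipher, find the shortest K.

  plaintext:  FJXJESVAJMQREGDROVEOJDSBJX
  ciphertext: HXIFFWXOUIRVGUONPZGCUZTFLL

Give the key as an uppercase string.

COLWBE

  i= 0: H-F =  2 → C
  i= 1: X-J = 14 → O
  i= 2: I-X = 11 → L
  i= 3: F-J = 22 → W
  i= 4: F-E =  1 → B
  i= 5: W-S =  4 → E
  i= 6: X-V =  2 → C
  i= 7: O-A = 14 → O
  i= 8: U-J = 11 → L
  i= 9: I-M = 22 → W
  i=10: R-Q =  1 → B
  i=11: V-R =  4 → E
  i=12: G-E =  2 → C
  i=13: U-G = 14 → O
  i=14: O-D = 11 → L
  i=15: N-R = 22 → W
  i=16: P-O =  1 → B
  i=17: Z-V =  4 → E
  i=18: G-E =  2 → C
  i=19: C-O = 14 → O
  i=20: U-J = 11 → L
  i=21: Z-D = 22 → W
  i=22: T-S =  1 → B
  i=23: F-B =  4 → E
  i=24: L-J =  2 → C
  i=25: L-X = 14 → O
  shifts repeat with period 6: COLWBE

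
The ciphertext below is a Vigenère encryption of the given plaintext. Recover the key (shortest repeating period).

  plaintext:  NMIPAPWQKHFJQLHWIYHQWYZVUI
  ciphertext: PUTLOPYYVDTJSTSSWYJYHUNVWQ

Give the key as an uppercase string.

  i= 0: P-N =  2 → C
  i= 1: U-M =  8 → I
  i= 2: T-I = 11 → L
  i= 3: L-P = 22 → W
  i= 4: O-A = 14 → O
  i= 5: P-P =  0 → A
  i= 6: Y-W =  2 → C
  i= 7: Y-Q =  8 → I
  i= 8: V-K = 11 → L
  i= 9: D-H = 22 → W
  i=10: T-F = 14 → O
  i=11: J-J =  0 → A
  i=12: S-Q =  2 → C
  i=13: T-L =  8 → I
  i=14: S-H = 11 → L
  i=15: S-W = 22 → W
  i=16: W-I = 14 → O
  i=17: Y-Y =  0 → A
  i=18: J-H =  2 → C
  i=19: Y-Q =  8 → I
  i=20: H-W = 11 → L
  i=21: U-Y = 22 → W
  i=22: N-Z = 14 → O
  i=23: V-V =  0 → A
  i=24: W-U =  2 → C
  i=25: Q-I =  8 → I
  shifts repeat with period 6: CILWOA

CILWOA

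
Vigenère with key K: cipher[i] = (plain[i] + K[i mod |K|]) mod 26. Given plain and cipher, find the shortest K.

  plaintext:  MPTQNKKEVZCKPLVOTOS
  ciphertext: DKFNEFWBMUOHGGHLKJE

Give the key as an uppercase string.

RVMX

  i= 0: D-M = 17 → R
  i= 1: K-P = 21 → V
  i= 2: F-T = 12 → M
  i= 3: N-Q = 23 → X
  i= 4: E-N = 17 → R
  i= 5: F-K = 21 → V
  i= 6: W-K = 12 → M
  i= 7: B-E = 23 → X
  i= 8: M-V = 17 → R
  i= 9: U-Z = 21 → V
  i=10: O-C = 12 → M
  i=11: H-K = 23 → X
  i=12: G-P = 17 → R
  i=13: G-L = 21 → V
  i=14: H-V = 12 → M
  i=15: L-O = 23 → X
  i=16: K-T = 17 → R
  i=17: J-O = 21 → V
  i=18: E-S = 12 → M
  shifts repeat with period 4: RVMX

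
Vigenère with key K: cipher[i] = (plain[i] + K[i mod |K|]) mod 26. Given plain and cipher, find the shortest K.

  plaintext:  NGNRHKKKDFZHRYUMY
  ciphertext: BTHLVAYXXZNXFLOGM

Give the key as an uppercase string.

  i= 0: B-N = 14 → O
  i= 1: T-G = 13 → N
  i= 2: H-N = 20 → U
  i= 3: L-R = 20 → U
  i= 4: V-H = 14 → O
  i= 5: A-K = 16 → Q
  i= 6: Y-K = 14 → O
  i= 7: X-K = 13 → N
  i= 8: X-D = 20 → U
  i= 9: Z-F = 20 → U
  i=10: N-Z = 14 → O
  i=11: X-H = 16 → Q
  i=12: F-R = 14 → O
  i=13: L-Y = 13 → N
  i=14: O-U = 20 → U
  i=15: G-M = 20 → U
  i=16: M-Y = 14 → O
  shifts repeat with period 6: ONUUOQ

ONUUOQ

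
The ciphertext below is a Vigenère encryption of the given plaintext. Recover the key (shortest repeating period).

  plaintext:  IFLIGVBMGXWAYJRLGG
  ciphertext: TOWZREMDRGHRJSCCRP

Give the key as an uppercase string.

LJLR

  i= 0: T-I = 11 → L
  i= 1: O-F =  9 → J
  i= 2: W-L = 11 → L
  i= 3: Z-I = 17 → R
  i= 4: R-G = 11 → L
  i= 5: E-V =  9 → J
  i= 6: M-B = 11 → L
  i= 7: D-M = 17 → R
  i= 8: R-G = 11 → L
  i= 9: G-X =  9 → J
  i=10: H-W = 11 → L
  i=11: R-A = 17 → R
  i=12: J-Y = 11 → L
  i=13: S-J =  9 → J
  i=14: C-R = 11 → L
  i=15: C-L = 17 → R
  i=16: R-G = 11 → L
  i=17: P-G =  9 → J
  shifts repeat with period 4: LJLR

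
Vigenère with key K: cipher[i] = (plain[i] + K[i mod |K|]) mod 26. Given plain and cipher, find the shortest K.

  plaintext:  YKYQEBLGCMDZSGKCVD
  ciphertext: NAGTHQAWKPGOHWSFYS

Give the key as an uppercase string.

PQIDDP

  i= 0: N-Y = 15 → P
  i= 1: A-K = 16 → Q
  i= 2: G-Y =  8 → I
  i= 3: T-Q =  3 → D
  i= 4: H-E =  3 → D
  i= 5: Q-B = 15 → P
  i= 6: A-L = 15 → P
  i= 7: W-G = 16 → Q
  i= 8: K-C =  8 → I
  i= 9: P-M =  3 → D
  i=10: G-D =  3 → D
  i=11: O-Z = 15 → P
  i=12: H-S = 15 → P
  i=13: W-G = 16 → Q
  i=14: S-K =  8 → I
  i=15: F-C =  3 → D
  i=16: Y-V =  3 → D
  i=17: S-D = 15 → P
  shifts repeat with period 6: PQIDDP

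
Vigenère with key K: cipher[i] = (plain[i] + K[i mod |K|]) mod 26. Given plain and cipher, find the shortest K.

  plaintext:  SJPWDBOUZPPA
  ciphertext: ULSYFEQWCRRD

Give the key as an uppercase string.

  i= 0: U-S =  2 → C
  i= 1: L-J =  2 → C
  i= 2: S-P =  3 → D
  i= 3: Y-W =  2 → C
  i= 4: F-D =  2 → C
  i= 5: E-B =  3 → D
  i= 6: Q-O =  2 → C
  i= 7: W-U =  2 → C
  i= 8: C-Z =  3 → D
  i= 9: R-P =  2 → C
  i=10: R-P =  2 → C
  i=11: D-A =  3 → D
  shifts repeat with period 3: CCD

CCD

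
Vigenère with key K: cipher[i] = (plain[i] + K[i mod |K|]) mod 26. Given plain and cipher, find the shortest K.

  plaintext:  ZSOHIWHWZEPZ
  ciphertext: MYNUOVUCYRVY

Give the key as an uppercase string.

NGZ

  i= 0: M-Z = 13 → N
  i= 1: Y-S =  6 → G
  i= 2: N-O = 25 → Z
  i= 3: U-H = 13 → N
  i= 4: O-I =  6 → G
  i= 5: V-W = 25 → Z
  i= 6: U-H = 13 → N
  i= 7: C-W =  6 → G
  i= 8: Y-Z = 25 → Z
  i= 9: R-E = 13 → N
  i=10: V-P =  6 → G
  i=11: Y-Z = 25 → Z
  shifts repeat with period 3: NGZ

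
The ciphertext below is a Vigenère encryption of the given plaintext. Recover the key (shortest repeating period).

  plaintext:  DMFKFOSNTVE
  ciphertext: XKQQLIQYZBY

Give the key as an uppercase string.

UYLGG

  i= 0: X-D = 20 → U
  i= 1: K-M = 24 → Y
  i= 2: Q-F = 11 → L
  i= 3: Q-K =  6 → G
  i= 4: L-F =  6 → G
  i= 5: I-O = 20 → U
  i= 6: Q-S = 24 → Y
  i= 7: Y-N = 11 → L
  i= 8: Z-T =  6 → G
  i= 9: B-V =  6 → G
  i=10: Y-E = 20 → U
  shifts repeat with period 5: UYLGG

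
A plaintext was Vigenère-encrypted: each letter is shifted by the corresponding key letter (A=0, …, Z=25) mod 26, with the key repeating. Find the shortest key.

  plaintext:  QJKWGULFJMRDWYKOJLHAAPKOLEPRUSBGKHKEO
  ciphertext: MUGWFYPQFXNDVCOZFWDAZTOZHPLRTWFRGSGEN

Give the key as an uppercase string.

  i= 0: M-Q = 22 → W
  i= 1: U-J = 11 → L
  i= 2: G-K = 22 → W
  i= 3: W-W =  0 → A
  i= 4: F-G = 25 → Z
  i= 5: Y-U =  4 → E
  i= 6: P-L =  4 → E
  i= 7: Q-F = 11 → L
  i= 8: F-J = 22 → W
  i= 9: X-M = 11 → L
  i=10: N-R = 22 → W
  i=11: D-D =  0 → A
  i=12: V-W = 25 → Z
  i=13: C-Y =  4 → E
  i=14: O-K =  4 → E
  i=15: Z-O = 11 → L
  i=16: F-J = 22 → W
  i=17: W-L = 11 → L
  i=18: D-H = 22 → W
  i=19: A-A =  0 → A
  i=20: Z-A = 25 → Z
  i=21: T-P =  4 → E
  i=22: O-K =  4 → E
  i=23: Z-O = 11 → L
  i=24: H-L = 22 → W
  i=25: P-E = 11 → L
  i=26: L-P = 22 → W
  i=27: R-R =  0 → A
  i=28: T-U = 25 → Z
  i=29: W-S =  4 → E
  i=30: F-B =  4 → E
  i=31: R-G = 11 → L
  i=32: G-K = 22 → W
  i=33: S-H = 11 → L
  i=34: G-K = 22 → W
  i=35: E-E =  0 → A
  i=36: N-O = 25 → Z
  shifts repeat with period 8: WLWAZEEL

WLWAZEEL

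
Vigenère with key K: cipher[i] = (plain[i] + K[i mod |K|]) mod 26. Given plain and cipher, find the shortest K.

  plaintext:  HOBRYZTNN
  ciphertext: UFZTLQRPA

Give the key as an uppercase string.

  i= 0: U-H = 13 → N
  i= 1: F-O = 17 → R
  i= 2: Z-B = 24 → Y
  i= 3: T-R =  2 → C
  i= 4: L-Y = 13 → N
  i= 5: Q-Z = 17 → R
  i= 6: R-T = 24 → Y
  i= 7: P-N =  2 → C
  i= 8: A-N = 13 → N
  shifts repeat with period 4: NRYC

NRYC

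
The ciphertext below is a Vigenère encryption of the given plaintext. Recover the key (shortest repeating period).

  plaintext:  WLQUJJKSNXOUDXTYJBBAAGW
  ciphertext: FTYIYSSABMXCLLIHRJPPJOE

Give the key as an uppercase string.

  i= 0: F-W =  9 → J
  i= 1: T-L =  8 → I
  i= 2: Y-Q =  8 → I
  i= 3: I-U = 14 → O
  i= 4: Y-J = 15 → P
  i= 5: S-J =  9 → J
  i= 6: S-K =  8 → I
  i= 7: A-S =  8 → I
  i= 8: B-N = 14 → O
  i= 9: M-X = 15 → P
  i=10: X-O =  9 → J
  i=11: C-U =  8 → I
  i=12: L-D =  8 → I
  i=13: L-X = 14 → O
  i=14: I-T = 15 → P
  i=15: H-Y =  9 → J
  i=16: R-J =  8 → I
  i=17: J-B =  8 → I
  i=18: P-B = 14 → O
  i=19: P-A = 15 → P
  i=20: J-A =  9 → J
  i=21: O-G =  8 → I
  i=22: E-W =  8 → I
  shifts repeat with period 5: JIIOP

JIIOP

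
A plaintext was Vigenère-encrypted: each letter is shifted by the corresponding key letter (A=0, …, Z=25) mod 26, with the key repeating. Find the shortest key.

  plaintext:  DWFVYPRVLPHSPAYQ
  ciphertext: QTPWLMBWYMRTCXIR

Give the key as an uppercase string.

NXKB

  i= 0: Q-D = 13 → N
  i= 1: T-W = 23 → X
  i= 2: P-F = 10 → K
  i= 3: W-V =  1 → B
  i= 4: L-Y = 13 → N
  i= 5: M-P = 23 → X
  i= 6: B-R = 10 → K
  i= 7: W-V =  1 → B
  i= 8: Y-L = 13 → N
  i= 9: M-P = 23 → X
  i=10: R-H = 10 → K
  i=11: T-S =  1 → B
  i=12: C-P = 13 → N
  i=13: X-A = 23 → X
  i=14: I-Y = 10 → K
  i=15: R-Q =  1 → B
  shifts repeat with period 4: NXKB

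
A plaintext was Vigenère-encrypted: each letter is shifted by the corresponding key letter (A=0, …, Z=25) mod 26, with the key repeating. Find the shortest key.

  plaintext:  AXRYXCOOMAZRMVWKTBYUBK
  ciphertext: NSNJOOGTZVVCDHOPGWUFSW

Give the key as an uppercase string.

NVWLRMSF

  i= 0: N-A = 13 → N
  i= 1: S-X = 21 → V
  i= 2: N-R = 22 → W
  i= 3: J-Y = 11 → L
  i= 4: O-X = 17 → R
  i= 5: O-C = 12 → M
  i= 6: G-O = 18 → S
  i= 7: T-O =  5 → F
  i= 8: Z-M = 13 → N
  i= 9: V-A = 21 → V
  i=10: V-Z = 22 → W
  i=11: C-R = 11 → L
  i=12: D-M = 17 → R
  i=13: H-V = 12 → M
  i=14: O-W = 18 → S
  i=15: P-K =  5 → F
  i=16: G-T = 13 → N
  i=17: W-B = 21 → V
  i=18: U-Y = 22 → W
  i=19: F-U = 11 → L
  i=20: S-B = 17 → R
  i=21: W-K = 12 → M
  shifts repeat with period 8: NVWLRMSF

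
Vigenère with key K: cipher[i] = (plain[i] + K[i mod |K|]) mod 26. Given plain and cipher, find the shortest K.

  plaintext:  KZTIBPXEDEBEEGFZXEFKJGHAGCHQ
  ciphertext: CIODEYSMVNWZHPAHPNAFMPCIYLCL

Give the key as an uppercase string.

SJVVDJVI

  i= 0: C-K = 18 → S
  i= 1: I-Z =  9 → J
  i= 2: O-T = 21 → V
  i= 3: D-I = 21 → V
  i= 4: E-B =  3 → D
  i= 5: Y-P =  9 → J
  i= 6: S-X = 21 → V
  i= 7: M-E =  8 → I
  i= 8: V-D = 18 → S
  i= 9: N-E =  9 → J
  i=10: W-B = 21 → V
  i=11: Z-E = 21 → V
  i=12: H-E =  3 → D
  i=13: P-G =  9 → J
  i=14: A-F = 21 → V
  i=15: H-Z =  8 → I
  i=16: P-X = 18 → S
  i=17: N-E =  9 → J
  i=18: A-F = 21 → V
  i=19: F-K = 21 → V
  i=20: M-J =  3 → D
  i=21: P-G =  9 → J
  i=22: C-H = 21 → V
  i=23: I-A =  8 → I
  i=24: Y-G = 18 → S
  i=25: L-C =  9 → J
  i=26: C-H = 21 → V
  i=27: L-Q = 21 → V
  shifts repeat with period 8: SJVVDJVI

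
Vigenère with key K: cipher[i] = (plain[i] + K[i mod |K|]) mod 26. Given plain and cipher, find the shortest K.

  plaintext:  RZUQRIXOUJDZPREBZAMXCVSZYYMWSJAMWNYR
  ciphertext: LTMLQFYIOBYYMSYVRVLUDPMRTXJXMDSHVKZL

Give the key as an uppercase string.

UUSVZXB

  i= 0: L-R = 20 → U
  i= 1: T-Z = 20 → U
  i= 2: M-U = 18 → S
  i= 3: L-Q = 21 → V
  i= 4: Q-R = 25 → Z
  i= 5: F-I = 23 → X
  i= 6: Y-X =  1 → B
  i= 7: I-O = 20 → U
  i= 8: O-U = 20 → U
  i= 9: B-J = 18 → S
  i=10: Y-D = 21 → V
  i=11: Y-Z = 25 → Z
  i=12: M-P = 23 → X
  i=13: S-R =  1 → B
  i=14: Y-E = 20 → U
  i=15: V-B = 20 → U
  i=16: R-Z = 18 → S
  i=17: V-A = 21 → V
  i=18: L-M = 25 → Z
  i=19: U-X = 23 → X
  i=20: D-C =  1 → B
  i=21: P-V = 20 → U
  i=22: M-S = 20 → U
  i=23: R-Z = 18 → S
  i=24: T-Y = 21 → V
  i=25: X-Y = 25 → Z
  i=26: J-M = 23 → X
  i=27: X-W =  1 → B
  i=28: M-S = 20 → U
  i=29: D-J = 20 → U
  i=30: S-A = 18 → S
  i=31: H-M = 21 → V
  i=32: V-W = 25 → Z
  i=33: K-N = 23 → X
  i=34: Z-Y =  1 → B
  i=35: L-R = 20 → U
  shifts repeat with period 7: UUSVZXB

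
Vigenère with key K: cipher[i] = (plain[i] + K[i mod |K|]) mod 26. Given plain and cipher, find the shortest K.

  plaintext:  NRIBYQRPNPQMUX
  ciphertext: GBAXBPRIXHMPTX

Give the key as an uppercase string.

TKSWDZA

  i= 0: G-N = 19 → T
  i= 1: B-R = 10 → K
  i= 2: A-I = 18 → S
  i= 3: X-B = 22 → W
  i= 4: B-Y =  3 → D
  i= 5: P-Q = 25 → Z
  i= 6: R-R =  0 → A
  i= 7: I-P = 19 → T
  i= 8: X-N = 10 → K
  i= 9: H-P = 18 → S
  i=10: M-Q = 22 → W
  i=11: P-M =  3 → D
  i=12: T-U = 25 → Z
  i=13: X-X =  0 → A
  shifts repeat with period 7: TKSWDZA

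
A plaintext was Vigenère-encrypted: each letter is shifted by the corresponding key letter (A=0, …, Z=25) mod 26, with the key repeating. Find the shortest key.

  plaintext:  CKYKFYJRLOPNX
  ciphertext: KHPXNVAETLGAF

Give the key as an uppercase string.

IXRN

  i= 0: K-C =  8 → I
  i= 1: H-K = 23 → X
  i= 2: P-Y = 17 → R
  i= 3: X-K = 13 → N
  i= 4: N-F =  8 → I
  i= 5: V-Y = 23 → X
  i= 6: A-J = 17 → R
  i= 7: E-R = 13 → N
  i= 8: T-L =  8 → I
  i= 9: L-O = 23 → X
  i=10: G-P = 17 → R
  i=11: A-N = 13 → N
  i=12: F-X =  8 → I
  shifts repeat with period 4: IXRN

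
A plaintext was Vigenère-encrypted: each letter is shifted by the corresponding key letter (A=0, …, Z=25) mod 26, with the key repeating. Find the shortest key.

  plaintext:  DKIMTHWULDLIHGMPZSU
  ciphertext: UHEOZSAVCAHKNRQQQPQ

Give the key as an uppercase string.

RXWCGLEB

  i= 0: U-D = 17 → R
  i= 1: H-K = 23 → X
  i= 2: E-I = 22 → W
  i= 3: O-M =  2 → C
  i= 4: Z-T =  6 → G
  i= 5: S-H = 11 → L
  i= 6: A-W =  4 → E
  i= 7: V-U =  1 → B
  i= 8: C-L = 17 → R
  i= 9: A-D = 23 → X
  i=10: H-L = 22 → W
  i=11: K-I =  2 → C
  i=12: N-H =  6 → G
  i=13: R-G = 11 → L
  i=14: Q-M =  4 → E
  i=15: Q-P =  1 → B
  i=16: Q-Z = 17 → R
  i=17: P-S = 23 → X
  i=18: Q-U = 22 → W
  shifts repeat with period 8: RXWCGLEB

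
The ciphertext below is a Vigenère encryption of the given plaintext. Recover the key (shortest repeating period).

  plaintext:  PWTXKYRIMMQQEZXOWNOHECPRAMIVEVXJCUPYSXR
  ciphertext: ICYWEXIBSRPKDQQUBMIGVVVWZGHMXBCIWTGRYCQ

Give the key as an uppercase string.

TGFZUZR

  i= 0: I-P = 19 → T
  i= 1: C-W =  6 → G
  i= 2: Y-T =  5 → F
  i= 3: W-X = 25 → Z
  i= 4: E-K = 20 → U
  i= 5: X-Y = 25 → Z
  i= 6: I-R = 17 → R
  i= 7: B-I = 19 → T
  i= 8: S-M =  6 → G
  i= 9: R-M =  5 → F
  i=10: P-Q = 25 → Z
  i=11: K-Q = 20 → U
  i=12: D-E = 25 → Z
  i=13: Q-Z = 17 → R
  i=14: Q-X = 19 → T
  i=15: U-O =  6 → G
  i=16: B-W =  5 → F
  i=17: M-N = 25 → Z
  i=18: I-O = 20 → U
  i=19: G-H = 25 → Z
  i=20: V-E = 17 → R
  i=21: V-C = 19 → T
  i=22: V-P =  6 → G
  i=23: W-R =  5 → F
  i=24: Z-A = 25 → Z
  i=25: G-M = 20 → U
  i=26: H-I = 25 → Z
  i=27: M-V = 17 → R
  i=28: X-E = 19 → T
  i=29: B-V =  6 → G
  i=30: C-X =  5 → F
  i=31: I-J = 25 → Z
  i=32: W-C = 20 → U
  i=33: T-U = 25 → Z
  i=34: G-P = 17 → R
  i=35: R-Y = 19 → T
  i=36: Y-S =  6 → G
  i=37: C-X =  5 → F
  i=38: Q-R = 25 → Z
  shifts repeat with period 7: TGFZUZR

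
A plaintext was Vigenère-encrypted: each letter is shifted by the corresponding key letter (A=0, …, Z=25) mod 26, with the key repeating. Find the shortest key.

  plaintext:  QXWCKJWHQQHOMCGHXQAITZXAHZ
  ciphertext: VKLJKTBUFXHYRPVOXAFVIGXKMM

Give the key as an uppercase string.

  i= 0: V-Q =  5 → F
  i= 1: K-X = 13 → N
  i= 2: L-W = 15 → P
  i= 3: J-C =  7 → H
  i= 4: K-K =  0 → A
  i= 5: T-J = 10 → K
  i= 6: B-W =  5 → F
  i= 7: U-H = 13 → N
  i= 8: F-Q = 15 → P
  i= 9: X-Q =  7 → H
  i=10: H-H =  0 → A
  i=11: Y-O = 10 → K
  i=12: R-M =  5 → F
  i=13: P-C = 13 → N
  i=14: V-G = 15 → P
  i=15: O-H =  7 → H
  i=16: X-X =  0 → A
  i=17: A-Q = 10 → K
  i=18: F-A =  5 → F
  i=19: V-I = 13 → N
  i=20: I-T = 15 → P
  i=21: G-Z =  7 → H
  i=22: X-X =  0 → A
  i=23: K-A = 10 → K
  i=24: M-H =  5 → F
  i=25: M-Z = 13 → N
  shifts repeat with period 6: FNPHAK

FNPHAK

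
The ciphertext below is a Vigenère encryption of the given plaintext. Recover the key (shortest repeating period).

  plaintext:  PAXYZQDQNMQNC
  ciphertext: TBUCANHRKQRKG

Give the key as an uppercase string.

  i= 0: T-P =  4 → E
  i= 1: B-A =  1 → B
  i= 2: U-X = 23 → X
  i= 3: C-Y =  4 → E
  i= 4: A-Z =  1 → B
  i= 5: N-Q = 23 → X
  i= 6: H-D =  4 → E
  i= 7: R-Q =  1 → B
  i= 8: K-N = 23 → X
  i= 9: Q-M =  4 → E
  i=10: R-Q =  1 → B
  i=11: K-N = 23 → X
  i=12: G-C =  4 → E
  shifts repeat with period 3: EBX

EBX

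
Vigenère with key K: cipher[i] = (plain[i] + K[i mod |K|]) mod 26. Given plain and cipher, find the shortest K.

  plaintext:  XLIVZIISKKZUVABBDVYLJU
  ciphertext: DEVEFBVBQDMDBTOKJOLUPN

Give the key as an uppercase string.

GTNJ

  i= 0: D-X =  6 → G
  i= 1: E-L = 19 → T
  i= 2: V-I = 13 → N
  i= 3: E-V =  9 → J
  i= 4: F-Z =  6 → G
  i= 5: B-I = 19 → T
  i= 6: V-I = 13 → N
  i= 7: B-S =  9 → J
  i= 8: Q-K =  6 → G
  i= 9: D-K = 19 → T
  i=10: M-Z = 13 → N
  i=11: D-U =  9 → J
  i=12: B-V =  6 → G
  i=13: T-A = 19 → T
  i=14: O-B = 13 → N
  i=15: K-B =  9 → J
  i=16: J-D =  6 → G
  i=17: O-V = 19 → T
  i=18: L-Y = 13 → N
  i=19: U-L =  9 → J
  i=20: P-J =  6 → G
  i=21: N-U = 19 → T
  shifts repeat with period 4: GTNJ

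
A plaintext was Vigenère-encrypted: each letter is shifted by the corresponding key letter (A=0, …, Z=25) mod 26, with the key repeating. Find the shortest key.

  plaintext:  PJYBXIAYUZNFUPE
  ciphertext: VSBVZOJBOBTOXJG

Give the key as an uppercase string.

GJDUC

  i= 0: V-P =  6 → G
  i= 1: S-J =  9 → J
  i= 2: B-Y =  3 → D
  i= 3: V-B = 20 → U
  i= 4: Z-X =  2 → C
  i= 5: O-I =  6 → G
  i= 6: J-A =  9 → J
  i= 7: B-Y =  3 → D
  i= 8: O-U = 20 → U
  i= 9: B-Z =  2 → C
  i=10: T-N =  6 → G
  i=11: O-F =  9 → J
  i=12: X-U =  3 → D
  i=13: J-P = 20 → U
  i=14: G-E =  2 → C
  shifts repeat with period 5: GJDUC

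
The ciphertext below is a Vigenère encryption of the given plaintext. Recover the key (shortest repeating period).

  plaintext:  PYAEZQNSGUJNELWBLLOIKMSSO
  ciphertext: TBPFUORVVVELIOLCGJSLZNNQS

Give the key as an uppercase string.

EDPBVY

  i= 0: T-P =  4 → E
  i= 1: B-Y =  3 → D
  i= 2: P-A = 15 → P
  i= 3: F-E =  1 → B
  i= 4: U-Z = 21 → V
  i= 5: O-Q = 24 → Y
  i= 6: R-N =  4 → E
  i= 7: V-S =  3 → D
  i= 8: V-G = 15 → P
  i= 9: V-U =  1 → B
  i=10: E-J = 21 → V
  i=11: L-N = 24 → Y
  i=12: I-E =  4 → E
  i=13: O-L =  3 → D
  i=14: L-W = 15 → P
  i=15: C-B =  1 → B
  i=16: G-L = 21 → V
  i=17: J-L = 24 → Y
  i=18: S-O =  4 → E
  i=19: L-I =  3 → D
  i=20: Z-K = 15 → P
  i=21: N-M =  1 → B
  i=22: N-S = 21 → V
  i=23: Q-S = 24 → Y
  i=24: S-O =  4 → E
  shifts repeat with period 6: EDPBVY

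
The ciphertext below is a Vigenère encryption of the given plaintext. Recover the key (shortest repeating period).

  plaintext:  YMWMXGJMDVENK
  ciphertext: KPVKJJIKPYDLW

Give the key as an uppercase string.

MDZY

  i= 0: K-Y = 12 → M
  i= 1: P-M =  3 → D
  i= 2: V-W = 25 → Z
  i= 3: K-M = 24 → Y
  i= 4: J-X = 12 → M
  i= 5: J-G =  3 → D
  i= 6: I-J = 25 → Z
  i= 7: K-M = 24 → Y
  i= 8: P-D = 12 → M
  i= 9: Y-V =  3 → D
  i=10: D-E = 25 → Z
  i=11: L-N = 24 → Y
  i=12: W-K = 12 → M
  shifts repeat with period 4: MDZY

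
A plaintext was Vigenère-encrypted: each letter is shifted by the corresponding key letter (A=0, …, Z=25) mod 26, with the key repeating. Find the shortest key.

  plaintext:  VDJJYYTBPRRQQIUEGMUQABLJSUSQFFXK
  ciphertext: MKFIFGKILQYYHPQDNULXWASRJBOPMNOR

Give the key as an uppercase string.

  i= 0: M-V = 17 → R
  i= 1: K-D =  7 → H
  i= 2: F-J = 22 → W
  i= 3: I-J = 25 → Z
  i= 4: F-Y =  7 → H
  i= 5: G-Y =  8 → I
  i= 6: K-T = 17 → R
  i= 7: I-B =  7 → H
  i= 8: L-P = 22 → W
  i= 9: Q-R = 25 → Z
  i=10: Y-R =  7 → H
  i=11: Y-Q =  8 → I
  i=12: H-Q = 17 → R
  i=13: P-I =  7 → H
  i=14: Q-U = 22 → W
  i=15: D-E = 25 → Z
  i=16: N-G =  7 → H
  i=17: U-M =  8 → I
  i=18: L-U = 17 → R
  i=19: X-Q =  7 → H
  i=20: W-A = 22 → W
  i=21: A-B = 25 → Z
  i=22: S-L =  7 → H
  i=23: R-J =  8 → I
  i=24: J-S = 17 → R
  i=25: B-U =  7 → H
  i=26: O-S = 22 → W
  i=27: P-Q = 25 → Z
  i=28: M-F =  7 → H
  i=29: N-F =  8 → I
  i=30: O-X = 17 → R
  i=31: R-K =  7 → H
  shifts repeat with period 6: RHWZHI

RHWZHI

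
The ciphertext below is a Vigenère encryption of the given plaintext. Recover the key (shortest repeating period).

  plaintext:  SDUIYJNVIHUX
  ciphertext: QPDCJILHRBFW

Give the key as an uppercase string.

  i= 0: Q-S = 24 → Y
  i= 1: P-D = 12 → M
  i= 2: D-U =  9 → J
  i= 3: C-I = 20 → U
  i= 4: J-Y = 11 → L
  i= 5: I-J = 25 → Z
  i= 6: L-N = 24 → Y
  i= 7: H-V = 12 → M
  i= 8: R-I =  9 → J
  i= 9: B-H = 20 → U
  i=10: F-U = 11 → L
  i=11: W-X = 25 → Z
  shifts repeat with period 6: YMJULZ

YMJULZ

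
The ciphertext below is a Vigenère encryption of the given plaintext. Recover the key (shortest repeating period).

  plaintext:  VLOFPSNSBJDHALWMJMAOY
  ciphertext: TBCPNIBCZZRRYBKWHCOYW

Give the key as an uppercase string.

  i= 0: T-V = 24 → Y
  i= 1: B-L = 16 → Q
  i= 2: C-O = 14 → O
  i= 3: P-F = 10 → K
  i= 4: N-P = 24 → Y
  i= 5: I-S = 16 → Q
  i= 6: B-N = 14 → O
  i= 7: C-S = 10 → K
  i= 8: Z-B = 24 → Y
  i= 9: Z-J = 16 → Q
  i=10: R-D = 14 → O
  i=11: R-H = 10 → K
  i=12: Y-A = 24 → Y
  i=13: B-L = 16 → Q
  i=14: K-W = 14 → O
  i=15: W-M = 10 → K
  i=16: H-J = 24 → Y
  i=17: C-M = 16 → Q
  i=18: O-A = 14 → O
  i=19: Y-O = 10 → K
  i=20: W-Y = 24 → Y
  shifts repeat with period 4: YQOK

YQOK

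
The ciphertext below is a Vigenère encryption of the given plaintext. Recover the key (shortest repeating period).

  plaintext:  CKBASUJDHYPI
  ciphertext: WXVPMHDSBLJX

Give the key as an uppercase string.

UNUP

  i= 0: W-C = 20 → U
  i= 1: X-K = 13 → N
  i= 2: V-B = 20 → U
  i= 3: P-A = 15 → P
  i= 4: M-S = 20 → U
  i= 5: H-U = 13 → N
  i= 6: D-J = 20 → U
  i= 7: S-D = 15 → P
  i= 8: B-H = 20 → U
  i= 9: L-Y = 13 → N
  i=10: J-P = 20 → U
  i=11: X-I = 15 → P
  shifts repeat with period 4: UNUP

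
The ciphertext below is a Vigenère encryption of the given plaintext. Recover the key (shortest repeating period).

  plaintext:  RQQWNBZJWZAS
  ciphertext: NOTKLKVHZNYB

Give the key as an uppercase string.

WYDOYJ

  i= 0: N-R = 22 → W
  i= 1: O-Q = 24 → Y
  i= 2: T-Q =  3 → D
  i= 3: K-W = 14 → O
  i= 4: L-N = 24 → Y
  i= 5: K-B =  9 → J
  i= 6: V-Z = 22 → W
  i= 7: H-J = 24 → Y
  i= 8: Z-W =  3 → D
  i= 9: N-Z = 14 → O
  i=10: Y-A = 24 → Y
  i=11: B-S =  9 → J
  shifts repeat with period 6: WYDOYJ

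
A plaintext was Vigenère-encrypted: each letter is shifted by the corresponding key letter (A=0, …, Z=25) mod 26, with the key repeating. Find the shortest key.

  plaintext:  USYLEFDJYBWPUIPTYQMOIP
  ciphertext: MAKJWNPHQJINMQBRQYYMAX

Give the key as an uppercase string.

  i= 0: M-U = 18 → S
  i= 1: A-S =  8 → I
  i= 2: K-Y = 12 → M
  i= 3: J-L = 24 → Y
  i= 4: W-E = 18 → S
  i= 5: N-F =  8 → I
  i= 6: P-D = 12 → M
  i= 7: H-J = 24 → Y
  i= 8: Q-Y = 18 → S
  i= 9: J-B =  8 → I
  i=10: I-W = 12 → M
  i=11: N-P = 24 → Y
  i=12: M-U = 18 → S
  i=13: Q-I =  8 → I
  i=14: B-P = 12 → M
  i=15: R-T = 24 → Y
  i=16: Q-Y = 18 → S
  i=17: Y-Q =  8 → I
  i=18: Y-M = 12 → M
  i=19: M-O = 24 → Y
  i=20: A-I = 18 → S
  i=21: X-P =  8 → I
  shifts repeat with period 4: SIMY

SIMY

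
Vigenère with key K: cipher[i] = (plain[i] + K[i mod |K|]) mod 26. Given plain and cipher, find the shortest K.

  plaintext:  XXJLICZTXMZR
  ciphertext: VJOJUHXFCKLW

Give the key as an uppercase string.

  i= 0: V-X = 24 → Y
  i= 1: J-X = 12 → M
  i= 2: O-J =  5 → F
  i= 3: J-L = 24 → Y
  i= 4: U-I = 12 → M
  i= 5: H-C =  5 → F
  i= 6: X-Z = 24 → Y
  i= 7: F-T = 12 → M
  i= 8: C-X =  5 → F
  i= 9: K-M = 24 → Y
  i=10: L-Z = 12 → M
  i=11: W-R =  5 → F
  shifts repeat with period 3: YMF

YMF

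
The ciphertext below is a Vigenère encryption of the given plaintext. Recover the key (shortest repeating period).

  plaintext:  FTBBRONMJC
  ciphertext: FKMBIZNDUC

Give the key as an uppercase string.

  i= 0: F-F =  0 → A
  i= 1: K-T = 17 → R
  i= 2: M-B = 11 → L
  i= 3: B-B =  0 → A
  i= 4: I-R = 17 → R
  i= 5: Z-O = 11 → L
  i= 6: N-N =  0 → A
  i= 7: D-M = 17 → R
  i= 8: U-J = 11 → L
  i= 9: C-C =  0 → A
  shifts repeat with period 3: ARL

ARL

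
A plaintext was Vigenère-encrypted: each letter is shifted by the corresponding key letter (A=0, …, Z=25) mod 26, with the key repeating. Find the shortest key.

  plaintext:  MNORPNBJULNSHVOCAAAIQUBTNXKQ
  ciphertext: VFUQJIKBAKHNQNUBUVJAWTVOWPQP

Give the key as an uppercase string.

  i= 0: V-M =  9 → J
  i= 1: F-N = 18 → S
  i= 2: U-O =  6 → G
  i= 3: Q-R = 25 → Z
  i= 4: J-P = 20 → U
  i= 5: I-N = 21 → V
  i= 6: K-B =  9 → J
  i= 7: B-J = 18 → S
  i= 8: A-U =  6 → G
  i= 9: K-L = 25 → Z
  i=10: H-N = 20 → U
  i=11: N-S = 21 → V
  i=12: Q-H =  9 → J
  i=13: N-V = 18 → S
  i=14: U-O =  6 → G
  i=15: B-C = 25 → Z
  i=16: U-A = 20 → U
  i=17: V-A = 21 → V
  i=18: J-A =  9 → J
  i=19: A-I = 18 → S
  i=20: W-Q =  6 → G
  i=21: T-U = 25 → Z
  i=22: V-B = 20 → U
  i=23: O-T = 21 → V
  i=24: W-N =  9 → J
  i=25: P-X = 18 → S
  i=26: Q-K =  6 → G
  i=27: P-Q = 25 → Z
  shifts repeat with period 6: JSGZUV

JSGZUV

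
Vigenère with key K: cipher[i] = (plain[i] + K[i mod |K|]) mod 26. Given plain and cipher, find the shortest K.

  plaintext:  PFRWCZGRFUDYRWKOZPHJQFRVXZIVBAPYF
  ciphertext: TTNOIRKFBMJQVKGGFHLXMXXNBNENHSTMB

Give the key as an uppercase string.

  i= 0: T-P =  4 → E
  i= 1: T-F = 14 → O
  i= 2: N-R = 22 → W
  i= 3: O-W = 18 → S
  i= 4: I-C =  6 → G
  i= 5: R-Z = 18 → S
  i= 6: K-G =  4 → E
  i= 7: F-R = 14 → O
  i= 8: B-F = 22 → W
  i= 9: M-U = 18 → S
  i=10: J-D =  6 → G
  i=11: Q-Y = 18 → S
  i=12: V-R =  4 → E
  i=13: K-W = 14 → O
  i=14: G-K = 22 → W
  i=15: G-O = 18 → S
  i=16: F-Z =  6 → G
  i=17: H-P = 18 → S
  i=18: L-H =  4 → E
  i=19: X-J = 14 → O
  i=20: M-Q = 22 → W
  i=21: X-F = 18 → S
  i=22: X-R =  6 → G
  i=23: N-V = 18 → S
  i=24: B-X =  4 → E
  i=25: N-Z = 14 → O
  i=26: E-I = 22 → W
  i=27: N-V = 18 → S
  i=28: H-B =  6 → G
  i=29: S-A = 18 → S
  i=30: T-P =  4 → E
  i=31: M-Y = 14 → O
  i=32: B-F = 22 → W
  shifts repeat with period 6: EOWSGS

EOWSGS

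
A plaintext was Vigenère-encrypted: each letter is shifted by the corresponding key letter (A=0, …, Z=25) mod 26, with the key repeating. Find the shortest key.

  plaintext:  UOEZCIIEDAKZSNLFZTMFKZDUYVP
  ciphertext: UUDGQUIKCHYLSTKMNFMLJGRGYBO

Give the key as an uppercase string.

  i= 0: U-U =  0 → A
  i= 1: U-O =  6 → G
  i= 2: D-E = 25 → Z
  i= 3: G-Z =  7 → H
  i= 4: Q-C = 14 → O
  i= 5: U-I = 12 → M
  i= 6: I-I =  0 → A
  i= 7: K-E =  6 → G
  i= 8: C-D = 25 → Z
  i= 9: H-A =  7 → H
  i=10: Y-K = 14 → O
  i=11: L-Z = 12 → M
  i=12: S-S =  0 → A
  i=13: T-N =  6 → G
  i=14: K-L = 25 → Z
  i=15: M-F =  7 → H
  i=16: N-Z = 14 → O
  i=17: F-T = 12 → M
  i=18: M-M =  0 → A
  i=19: L-F =  6 → G
  i=20: J-K = 25 → Z
  i=21: G-Z =  7 → H
  i=22: R-D = 14 → O
  i=23: G-U = 12 → M
  i=24: Y-Y =  0 → A
  i=25: B-V =  6 → G
  i=26: O-P = 25 → Z
  shifts repeat with period 6: AGZHOM

AGZHOM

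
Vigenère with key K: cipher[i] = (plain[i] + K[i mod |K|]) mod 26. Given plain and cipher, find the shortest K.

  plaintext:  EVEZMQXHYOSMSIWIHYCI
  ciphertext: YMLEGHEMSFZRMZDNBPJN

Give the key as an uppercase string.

  i= 0: Y-E = 20 → U
  i= 1: M-V = 17 → R
  i= 2: L-E =  7 → H
  i= 3: E-Z =  5 → F
  i= 4: G-M = 20 → U
  i= 5: H-Q = 17 → R
  i= 6: E-X =  7 → H
  i= 7: M-H =  5 → F
  i= 8: S-Y = 20 → U
  i= 9: F-O = 17 → R
  i=10: Z-S =  7 → H
  i=11: R-M =  5 → F
  i=12: M-S = 20 → U
  i=13: Z-I = 17 → R
  i=14: D-W =  7 → H
  i=15: N-I =  5 → F
  i=16: B-H = 20 → U
  i=17: P-Y = 17 → R
  i=18: J-C =  7 → H
  i=19: N-I =  5 → F
  shifts repeat with period 4: URHF

URHF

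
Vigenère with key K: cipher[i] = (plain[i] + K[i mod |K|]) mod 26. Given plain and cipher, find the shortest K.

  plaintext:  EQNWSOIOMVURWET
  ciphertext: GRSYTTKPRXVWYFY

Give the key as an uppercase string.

CBF

  i= 0: G-E =  2 → C
  i= 1: R-Q =  1 → B
  i= 2: S-N =  5 → F
  i= 3: Y-W =  2 → C
  i= 4: T-S =  1 → B
  i= 5: T-O =  5 → F
  i= 6: K-I =  2 → C
  i= 7: P-O =  1 → B
  i= 8: R-M =  5 → F
  i= 9: X-V =  2 → C
  i=10: V-U =  1 → B
  i=11: W-R =  5 → F
  i=12: Y-W =  2 → C
  i=13: F-E =  1 → B
  i=14: Y-T =  5 → F
  shifts repeat with period 3: CBF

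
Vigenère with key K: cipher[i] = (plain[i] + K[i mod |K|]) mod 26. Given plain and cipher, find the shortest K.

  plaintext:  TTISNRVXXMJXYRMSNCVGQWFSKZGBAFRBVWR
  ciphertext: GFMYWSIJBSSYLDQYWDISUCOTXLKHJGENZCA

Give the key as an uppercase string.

  i= 0: G-T = 13 → N
  i= 1: F-T = 12 → M
  i= 2: M-I =  4 → E
  i= 3: Y-S =  6 → G
  i= 4: W-N =  9 → J
  i= 5: S-R =  1 → B
  i= 6: I-V = 13 → N
  i= 7: J-X = 12 → M
  i= 8: B-X =  4 → E
  i= 9: S-M =  6 → G
  i=10: S-J =  9 → J
  i=11: Y-X =  1 → B
  i=12: L-Y = 13 → N
  i=13: D-R = 12 → M
  i=14: Q-M =  4 → E
  i=15: Y-S =  6 → G
  i=16: W-N =  9 → J
  i=17: D-C =  1 → B
  i=18: I-V = 13 → N
  i=19: S-G = 12 → M
  i=20: U-Q =  4 → E
  i=21: C-W =  6 → G
  i=22: O-F =  9 → J
  i=23: T-S =  1 → B
  i=24: X-K = 13 → N
  i=25: L-Z = 12 → M
  i=26: K-G =  4 → E
  i=27: H-B =  6 → G
  i=28: J-A =  9 → J
  i=29: G-F =  1 → B
  i=30: E-R = 13 → N
  i=31: N-B = 12 → M
  i=32: Z-V =  4 → E
  i=33: C-W =  6 → G
  i=34: A-R =  9 → J
  shifts repeat with period 6: NMEGJB

NMEGJB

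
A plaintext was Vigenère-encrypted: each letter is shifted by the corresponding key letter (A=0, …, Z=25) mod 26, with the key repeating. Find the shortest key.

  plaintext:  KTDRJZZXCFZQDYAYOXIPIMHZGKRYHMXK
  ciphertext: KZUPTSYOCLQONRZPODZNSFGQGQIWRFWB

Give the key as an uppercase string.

AGRYKTZR

  i= 0: K-K =  0 → A
  i= 1: Z-T =  6 → G
  i= 2: U-D = 17 → R
  i= 3: P-R = 24 → Y
  i= 4: T-J = 10 → K
  i= 5: S-Z = 19 → T
  i= 6: Y-Z = 25 → Z
  i= 7: O-X = 17 → R
  i= 8: C-C =  0 → A
  i= 9: L-F =  6 → G
  i=10: Q-Z = 17 → R
  i=11: O-Q = 24 → Y
  i=12: N-D = 10 → K
  i=13: R-Y = 19 → T
  i=14: Z-A = 25 → Z
  i=15: P-Y = 17 → R
  i=16: O-O =  0 → A
  i=17: D-X =  6 → G
  i=18: Z-I = 17 → R
  i=19: N-P = 24 → Y
  i=20: S-I = 10 → K
  i=21: F-M = 19 → T
  i=22: G-H = 25 → Z
  i=23: Q-Z = 17 → R
  i=24: G-G =  0 → A
  i=25: Q-K =  6 → G
  i=26: I-R = 17 → R
  i=27: W-Y = 24 → Y
  i=28: R-H = 10 → K
  i=29: F-M = 19 → T
  i=30: W-X = 25 → Z
  i=31: B-K = 17 → R
  shifts repeat with period 8: AGRYKTZR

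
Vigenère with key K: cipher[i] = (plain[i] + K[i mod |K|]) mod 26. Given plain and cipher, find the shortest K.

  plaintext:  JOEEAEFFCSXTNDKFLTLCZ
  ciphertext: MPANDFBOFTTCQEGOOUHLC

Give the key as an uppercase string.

DBWJ

  i= 0: M-J =  3 → D
  i= 1: P-O =  1 → B
  i= 2: A-E = 22 → W
  i= 3: N-E =  9 → J
  i= 4: D-A =  3 → D
  i= 5: F-E =  1 → B
  i= 6: B-F = 22 → W
  i= 7: O-F =  9 → J
  i= 8: F-C =  3 → D
  i= 9: T-S =  1 → B
  i=10: T-X = 22 → W
  i=11: C-T =  9 → J
  i=12: Q-N =  3 → D
  i=13: E-D =  1 → B
  i=14: G-K = 22 → W
  i=15: O-F =  9 → J
  i=16: O-L =  3 → D
  i=17: U-T =  1 → B
  i=18: H-L = 22 → W
  i=19: L-C =  9 → J
  i=20: C-Z =  3 → D
  shifts repeat with period 4: DBWJ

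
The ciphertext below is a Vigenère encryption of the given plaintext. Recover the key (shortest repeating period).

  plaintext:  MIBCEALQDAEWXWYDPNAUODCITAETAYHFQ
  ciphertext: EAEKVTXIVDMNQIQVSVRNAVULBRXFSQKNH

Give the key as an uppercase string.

SSDIRTM

  i= 0: E-M = 18 → S
  i= 1: A-I = 18 → S
  i= 2: E-B =  3 → D
  i= 3: K-C =  8 → I
  i= 4: V-E = 17 → R
  i= 5: T-A = 19 → T
  i= 6: X-L = 12 → M
  i= 7: I-Q = 18 → S
  i= 8: V-D = 18 → S
  i= 9: D-A =  3 → D
  i=10: M-E =  8 → I
  i=11: N-W = 17 → R
  i=12: Q-X = 19 → T
  i=13: I-W = 12 → M
  i=14: Q-Y = 18 → S
  i=15: V-D = 18 → S
  i=16: S-P =  3 → D
  i=17: V-N =  8 → I
  i=18: R-A = 17 → R
  i=19: N-U = 19 → T
  i=20: A-O = 12 → M
  i=21: V-D = 18 → S
  i=22: U-C = 18 → S
  i=23: L-I =  3 → D
  i=24: B-T =  8 → I
  i=25: R-A = 17 → R
  i=26: X-E = 19 → T
  i=27: F-T = 12 → M
  i=28: S-A = 18 → S
  i=29: Q-Y = 18 → S
  i=30: K-H =  3 → D
  i=31: N-F =  8 → I
  i=32: H-Q = 17 → R
  shifts repeat with period 7: SSDIRTM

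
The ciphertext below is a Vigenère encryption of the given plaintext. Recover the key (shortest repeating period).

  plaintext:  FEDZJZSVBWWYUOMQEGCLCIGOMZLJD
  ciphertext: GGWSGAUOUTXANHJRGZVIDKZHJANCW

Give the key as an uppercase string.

  i= 0: G-F =  1 → B
  i= 1: G-E =  2 → C
  i= 2: W-D = 19 → T
  i= 3: S-Z = 19 → T
  i= 4: G-J = 23 → X
  i= 5: A-Z =  1 → B
  i= 6: U-S =  2 → C
  i= 7: O-V = 19 → T
  i= 8: U-B = 19 → T
  i= 9: T-W = 23 → X
  i=10: X-W =  1 → B
  i=11: A-Y =  2 → C
  i=12: N-U = 19 → T
  i=13: H-O = 19 → T
  i=14: J-M = 23 → X
  i=15: R-Q =  1 → B
  i=16: G-E =  2 → C
  i=17: Z-G = 19 → T
  i=18: V-C = 19 → T
  i=19: I-L = 23 → X
  i=20: D-C =  1 → B
  i=21: K-I =  2 → C
  i=22: Z-G = 19 → T
  i=23: H-O = 19 → T
  i=24: J-M = 23 → X
  i=25: A-Z =  1 → B
  i=26: N-L =  2 → C
  i=27: C-J = 19 → T
  i=28: W-D = 19 → T
  shifts repeat with period 5: BCTTX

BCTTX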